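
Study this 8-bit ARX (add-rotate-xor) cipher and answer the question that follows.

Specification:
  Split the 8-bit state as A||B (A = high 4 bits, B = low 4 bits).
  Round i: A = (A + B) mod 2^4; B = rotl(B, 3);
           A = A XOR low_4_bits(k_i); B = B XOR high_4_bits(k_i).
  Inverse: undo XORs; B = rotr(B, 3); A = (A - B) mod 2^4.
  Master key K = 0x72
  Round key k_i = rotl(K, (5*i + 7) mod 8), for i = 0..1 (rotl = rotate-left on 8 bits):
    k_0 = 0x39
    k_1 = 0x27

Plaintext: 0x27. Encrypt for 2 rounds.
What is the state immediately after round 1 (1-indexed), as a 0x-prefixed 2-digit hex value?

s_0 = plaintext = 0x27
s_1 = Round(s_0, k_0) = 0x08
s_2 = Round(s_1, k_1) = 0xF6

0x08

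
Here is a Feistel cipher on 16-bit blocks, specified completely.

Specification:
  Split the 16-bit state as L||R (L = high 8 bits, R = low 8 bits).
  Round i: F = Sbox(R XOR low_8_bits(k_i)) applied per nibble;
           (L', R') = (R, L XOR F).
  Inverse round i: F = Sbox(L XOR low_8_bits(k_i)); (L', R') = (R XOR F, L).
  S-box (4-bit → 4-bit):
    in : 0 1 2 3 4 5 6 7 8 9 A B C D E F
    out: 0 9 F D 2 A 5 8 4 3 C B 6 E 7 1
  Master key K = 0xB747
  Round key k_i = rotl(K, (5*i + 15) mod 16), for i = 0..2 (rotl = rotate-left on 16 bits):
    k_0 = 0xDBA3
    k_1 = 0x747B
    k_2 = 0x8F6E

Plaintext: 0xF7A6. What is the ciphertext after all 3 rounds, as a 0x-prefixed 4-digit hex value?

s_0 = plaintext = 0xF7A6
s_1 = Round(s_0, k_0) = 0xA6FD
s_2 = Round(s_1, k_1) = 0xFDE3
s_3 = Round(s_2, k_2) = 0xE3B3

0xE3B3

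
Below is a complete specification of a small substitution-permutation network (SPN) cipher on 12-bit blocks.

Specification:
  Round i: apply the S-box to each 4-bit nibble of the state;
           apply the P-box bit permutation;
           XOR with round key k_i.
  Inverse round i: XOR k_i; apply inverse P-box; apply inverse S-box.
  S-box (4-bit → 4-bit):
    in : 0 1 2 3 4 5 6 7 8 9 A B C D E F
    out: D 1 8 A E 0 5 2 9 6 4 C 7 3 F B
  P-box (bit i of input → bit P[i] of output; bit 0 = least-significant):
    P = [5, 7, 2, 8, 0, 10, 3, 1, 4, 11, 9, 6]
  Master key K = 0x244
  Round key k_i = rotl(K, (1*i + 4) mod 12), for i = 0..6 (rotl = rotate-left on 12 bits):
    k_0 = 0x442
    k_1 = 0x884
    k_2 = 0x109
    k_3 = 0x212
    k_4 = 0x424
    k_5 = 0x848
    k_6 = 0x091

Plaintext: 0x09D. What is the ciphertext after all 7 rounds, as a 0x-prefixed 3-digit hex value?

s_0 = plaintext = 0x09D
s_1 = Round(s_0, k_0) = 0x2BA
s_2 = Round(s_1, k_1) = 0x8CA
s_3 = Round(s_2, k_2) = 0x554
s_4 = Round(s_3, k_3) = 0x396
s_5 = Round(s_4, k_4) = 0x848
s_6 = Round(s_5, k_5) = 0xD32
s_7 = Round(s_6, k_6) = 0xD83

0xD83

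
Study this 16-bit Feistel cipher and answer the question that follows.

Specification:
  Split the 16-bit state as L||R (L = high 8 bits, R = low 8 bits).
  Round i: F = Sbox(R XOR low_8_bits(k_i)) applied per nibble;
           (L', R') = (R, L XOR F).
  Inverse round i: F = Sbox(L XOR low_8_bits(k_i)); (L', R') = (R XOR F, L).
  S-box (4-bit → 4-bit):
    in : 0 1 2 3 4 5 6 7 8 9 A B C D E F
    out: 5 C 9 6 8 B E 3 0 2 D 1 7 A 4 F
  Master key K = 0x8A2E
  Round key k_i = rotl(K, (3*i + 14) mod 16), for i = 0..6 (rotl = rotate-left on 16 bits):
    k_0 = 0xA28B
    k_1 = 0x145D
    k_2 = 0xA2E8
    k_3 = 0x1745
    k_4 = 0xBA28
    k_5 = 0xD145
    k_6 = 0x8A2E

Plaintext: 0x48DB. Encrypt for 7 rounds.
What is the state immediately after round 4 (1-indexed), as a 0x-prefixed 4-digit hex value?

0xB3F0

s_0 = plaintext = 0x48DB
s_1 = Round(s_0, k_0) = 0xDBFD
s_2 = Round(s_1, k_1) = 0xFD0E
s_3 = Round(s_2, k_2) = 0x0EB3
s_4 = Round(s_3, k_3) = 0xB3F0
s_5 = Round(s_4, k_4) = 0xF013
s_6 = Round(s_5, k_5) = 0x134E
s_7 = Round(s_6, k_6) = 0x4EF6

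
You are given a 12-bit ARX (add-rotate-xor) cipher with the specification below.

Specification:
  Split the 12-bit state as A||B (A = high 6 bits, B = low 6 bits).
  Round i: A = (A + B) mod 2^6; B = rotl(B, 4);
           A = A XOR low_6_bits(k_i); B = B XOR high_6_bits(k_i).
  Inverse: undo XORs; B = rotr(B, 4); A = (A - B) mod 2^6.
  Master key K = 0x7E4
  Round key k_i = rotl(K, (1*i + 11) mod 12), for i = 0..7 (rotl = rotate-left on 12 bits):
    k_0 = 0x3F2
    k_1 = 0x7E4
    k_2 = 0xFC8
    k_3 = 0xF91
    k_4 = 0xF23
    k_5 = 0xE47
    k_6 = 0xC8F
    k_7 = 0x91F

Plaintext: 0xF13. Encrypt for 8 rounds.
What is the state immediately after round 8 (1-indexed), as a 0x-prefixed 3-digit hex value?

0x962

s_0 = plaintext = 0xF13
s_1 = Round(s_0, k_0) = 0xF7B
s_2 = Round(s_1, k_1) = 0x721
s_3 = Round(s_2, k_2) = 0xD67
s_4 = Round(s_3, k_3) = 0x347
s_5 = Round(s_4, k_4) = 0xDCD
s_6 = Round(s_5, k_5) = 0x0EA
s_7 = Round(s_6, k_6) = 0x898
s_8 = Round(s_7, k_7) = 0x962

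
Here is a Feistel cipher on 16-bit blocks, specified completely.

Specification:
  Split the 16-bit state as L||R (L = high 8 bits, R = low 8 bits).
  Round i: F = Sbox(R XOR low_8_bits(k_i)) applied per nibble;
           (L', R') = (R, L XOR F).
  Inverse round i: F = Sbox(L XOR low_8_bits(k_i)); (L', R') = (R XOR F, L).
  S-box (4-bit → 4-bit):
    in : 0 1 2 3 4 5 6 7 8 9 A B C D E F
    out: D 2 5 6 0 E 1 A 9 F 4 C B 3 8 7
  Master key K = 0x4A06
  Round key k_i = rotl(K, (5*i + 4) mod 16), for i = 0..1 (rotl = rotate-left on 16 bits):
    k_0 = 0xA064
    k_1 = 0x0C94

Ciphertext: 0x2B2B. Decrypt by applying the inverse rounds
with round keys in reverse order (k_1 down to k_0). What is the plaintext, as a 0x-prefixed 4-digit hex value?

0xB2EC

s_0 = ciphertext = 0x2B2B
s_1 = InvRound(s_0, k_1) = 0xEC2B
s_2 = InvRound(s_1, k_0) = 0xB2EC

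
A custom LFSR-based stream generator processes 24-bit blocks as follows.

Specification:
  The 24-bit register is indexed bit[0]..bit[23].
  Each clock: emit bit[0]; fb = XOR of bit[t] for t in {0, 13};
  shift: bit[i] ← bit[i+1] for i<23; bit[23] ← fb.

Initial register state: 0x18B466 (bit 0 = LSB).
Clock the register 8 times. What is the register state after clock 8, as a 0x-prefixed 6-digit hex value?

0xA318B4

reg_0 = 0x18B466
clock 1: out=0, reg = 0x8C5A33
clock 2: out=1, reg = 0xC62D19
clock 3: out=1, reg = 0x63168C
clock 4: out=0, reg = 0x318B46
clock 5: out=0, reg = 0x18C5A3
clock 6: out=1, reg = 0x8C62D1
clock 7: out=1, reg = 0x463168
clock 8: out=0, reg = 0xA318B4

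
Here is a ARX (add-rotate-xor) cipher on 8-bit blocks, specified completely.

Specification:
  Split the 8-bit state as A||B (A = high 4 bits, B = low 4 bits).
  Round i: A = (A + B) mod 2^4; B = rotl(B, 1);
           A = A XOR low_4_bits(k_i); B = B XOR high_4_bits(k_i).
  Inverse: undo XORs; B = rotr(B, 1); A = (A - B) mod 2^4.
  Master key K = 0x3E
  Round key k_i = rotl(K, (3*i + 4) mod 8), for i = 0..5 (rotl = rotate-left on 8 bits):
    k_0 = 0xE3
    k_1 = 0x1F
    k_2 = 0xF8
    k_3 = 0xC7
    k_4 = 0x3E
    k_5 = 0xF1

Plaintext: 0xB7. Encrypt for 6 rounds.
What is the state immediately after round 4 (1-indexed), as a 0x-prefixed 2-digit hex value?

0x37

s_0 = plaintext = 0xB7
s_1 = Round(s_0, k_0) = 0x10
s_2 = Round(s_1, k_1) = 0xE1
s_3 = Round(s_2, k_2) = 0x7D
s_4 = Round(s_3, k_3) = 0x37
s_5 = Round(s_4, k_4) = 0x4D
s_6 = Round(s_5, k_5) = 0x04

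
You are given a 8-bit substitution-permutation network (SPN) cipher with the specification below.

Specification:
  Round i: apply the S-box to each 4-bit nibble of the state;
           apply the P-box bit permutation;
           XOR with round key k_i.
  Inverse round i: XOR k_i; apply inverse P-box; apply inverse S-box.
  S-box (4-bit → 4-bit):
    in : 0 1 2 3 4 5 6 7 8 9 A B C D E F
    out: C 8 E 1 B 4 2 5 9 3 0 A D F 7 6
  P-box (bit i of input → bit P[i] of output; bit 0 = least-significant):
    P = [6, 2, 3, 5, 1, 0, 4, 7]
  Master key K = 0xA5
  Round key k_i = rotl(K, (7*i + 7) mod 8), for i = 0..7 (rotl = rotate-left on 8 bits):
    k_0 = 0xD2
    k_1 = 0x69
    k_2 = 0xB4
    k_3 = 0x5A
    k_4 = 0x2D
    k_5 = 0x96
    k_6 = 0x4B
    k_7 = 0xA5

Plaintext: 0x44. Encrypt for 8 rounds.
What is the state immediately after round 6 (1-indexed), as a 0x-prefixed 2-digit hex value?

s_0 = plaintext = 0x44
s_1 = Round(s_0, k_0) = 0x35
s_2 = Round(s_1, k_1) = 0x63
s_3 = Round(s_2, k_2) = 0xF5
s_4 = Round(s_3, k_3) = 0x43
s_5 = Round(s_4, k_4) = 0xEE
s_6 = Round(s_5, k_5) = 0xC9
s_7 = Round(s_6, k_6) = 0x9D
s_8 = Round(s_7, k_7) = 0xCA

0xC9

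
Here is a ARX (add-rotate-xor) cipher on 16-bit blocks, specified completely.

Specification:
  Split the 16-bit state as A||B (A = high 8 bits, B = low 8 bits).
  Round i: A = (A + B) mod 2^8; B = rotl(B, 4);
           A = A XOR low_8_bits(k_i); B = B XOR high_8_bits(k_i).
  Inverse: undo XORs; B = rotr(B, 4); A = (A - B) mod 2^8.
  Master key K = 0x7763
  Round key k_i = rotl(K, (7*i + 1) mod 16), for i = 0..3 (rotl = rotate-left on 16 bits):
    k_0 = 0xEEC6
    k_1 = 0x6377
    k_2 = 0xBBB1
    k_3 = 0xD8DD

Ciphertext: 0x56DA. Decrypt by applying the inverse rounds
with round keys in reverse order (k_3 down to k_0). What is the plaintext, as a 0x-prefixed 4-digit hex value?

s_0 = ciphertext = 0x56DA
s_1 = InvRound(s_0, k_3) = 0x6B20
s_2 = InvRound(s_1, k_2) = 0x21B9
s_3 = InvRound(s_2, k_1) = 0xA9AD
s_4 = InvRound(s_3, k_0) = 0x3B34

0x3B34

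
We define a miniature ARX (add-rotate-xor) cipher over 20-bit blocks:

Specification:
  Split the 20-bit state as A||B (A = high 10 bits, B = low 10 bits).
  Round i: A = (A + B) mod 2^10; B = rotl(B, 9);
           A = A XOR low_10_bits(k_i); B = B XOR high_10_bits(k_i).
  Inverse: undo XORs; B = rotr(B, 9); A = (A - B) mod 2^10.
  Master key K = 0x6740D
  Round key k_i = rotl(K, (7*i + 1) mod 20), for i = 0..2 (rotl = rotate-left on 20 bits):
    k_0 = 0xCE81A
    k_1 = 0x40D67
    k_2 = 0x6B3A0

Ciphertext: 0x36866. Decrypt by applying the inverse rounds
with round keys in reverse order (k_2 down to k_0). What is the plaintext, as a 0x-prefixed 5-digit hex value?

s_0 = ciphertext = 0x36866
s_1 = InvRound(s_0, k_2) = 0xF9B94
s_2 = InvRound(s_1, k_1) = 0x5492F
s_3 = InvRound(s_2, k_0) = 0x4742B

0x4742B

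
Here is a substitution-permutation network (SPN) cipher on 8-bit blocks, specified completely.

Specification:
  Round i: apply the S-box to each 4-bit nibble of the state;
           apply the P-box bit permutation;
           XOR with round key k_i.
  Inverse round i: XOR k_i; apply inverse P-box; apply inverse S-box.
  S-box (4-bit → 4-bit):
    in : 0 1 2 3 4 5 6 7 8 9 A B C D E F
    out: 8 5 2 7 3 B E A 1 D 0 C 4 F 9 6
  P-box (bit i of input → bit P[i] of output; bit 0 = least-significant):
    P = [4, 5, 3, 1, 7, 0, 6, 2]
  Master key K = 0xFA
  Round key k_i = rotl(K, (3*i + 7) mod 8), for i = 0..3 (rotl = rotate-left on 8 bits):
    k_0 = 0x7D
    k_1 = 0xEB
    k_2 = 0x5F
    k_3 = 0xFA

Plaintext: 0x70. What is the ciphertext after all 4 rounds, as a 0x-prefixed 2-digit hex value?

0xA0

s_0 = plaintext = 0x70
s_1 = Round(s_0, k_0) = 0x7A
s_2 = Round(s_1, k_1) = 0xEE
s_3 = Round(s_2, k_2) = 0xC9
s_4 = Round(s_3, k_3) = 0xA0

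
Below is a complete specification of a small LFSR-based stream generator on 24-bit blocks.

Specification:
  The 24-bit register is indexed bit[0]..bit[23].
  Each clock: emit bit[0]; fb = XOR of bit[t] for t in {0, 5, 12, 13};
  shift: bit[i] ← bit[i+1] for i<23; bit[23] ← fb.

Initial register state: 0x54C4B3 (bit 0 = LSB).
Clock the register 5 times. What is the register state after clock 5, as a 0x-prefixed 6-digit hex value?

reg_0 = 0x54C4B3
clock 1: out=1, reg = 0x2A6259
clock 2: out=1, reg = 0x15312C
clock 3: out=0, reg = 0x8A9896
clock 4: out=0, reg = 0xC54C4B
clock 5: out=1, reg = 0xE2A625

0xE2A625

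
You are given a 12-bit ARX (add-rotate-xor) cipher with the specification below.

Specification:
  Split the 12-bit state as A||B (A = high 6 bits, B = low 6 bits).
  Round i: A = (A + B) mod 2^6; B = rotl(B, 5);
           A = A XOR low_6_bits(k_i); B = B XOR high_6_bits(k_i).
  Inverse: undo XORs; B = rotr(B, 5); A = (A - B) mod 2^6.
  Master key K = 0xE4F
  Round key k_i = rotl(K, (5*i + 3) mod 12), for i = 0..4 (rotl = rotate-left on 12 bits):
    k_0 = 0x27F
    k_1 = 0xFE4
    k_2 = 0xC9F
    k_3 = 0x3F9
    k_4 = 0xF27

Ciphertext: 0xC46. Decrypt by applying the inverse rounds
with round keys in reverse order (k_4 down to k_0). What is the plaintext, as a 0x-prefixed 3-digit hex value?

0x0D5

s_0 = ciphertext = 0xC46
s_1 = InvRound(s_0, k_4) = 0x875
s_2 = InvRound(s_1, k_3) = 0x8F5
s_3 = InvRound(s_2, k_2) = 0xB8E
s_4 = InvRound(s_3, k_1) = 0x9E3
s_5 = InvRound(s_4, k_0) = 0x0D5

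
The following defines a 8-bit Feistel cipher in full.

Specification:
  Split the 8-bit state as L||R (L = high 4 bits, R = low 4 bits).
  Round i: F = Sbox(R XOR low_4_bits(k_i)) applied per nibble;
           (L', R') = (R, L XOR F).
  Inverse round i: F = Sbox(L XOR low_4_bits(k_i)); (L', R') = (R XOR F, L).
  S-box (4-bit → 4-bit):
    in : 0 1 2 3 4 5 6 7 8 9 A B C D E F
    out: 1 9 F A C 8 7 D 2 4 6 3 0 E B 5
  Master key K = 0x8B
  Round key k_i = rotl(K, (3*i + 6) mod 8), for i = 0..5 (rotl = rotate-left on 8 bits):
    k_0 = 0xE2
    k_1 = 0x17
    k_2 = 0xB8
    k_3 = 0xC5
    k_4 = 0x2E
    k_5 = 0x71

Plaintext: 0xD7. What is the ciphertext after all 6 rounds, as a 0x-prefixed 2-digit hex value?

s_0 = plaintext = 0xD7
s_1 = Round(s_0, k_0) = 0x75
s_2 = Round(s_1, k_1) = 0x58
s_3 = Round(s_2, k_2) = 0x84
s_4 = Round(s_3, k_3) = 0x41
s_5 = Round(s_4, k_4) = 0x11
s_6 = Round(s_5, k_5) = 0x10

0x10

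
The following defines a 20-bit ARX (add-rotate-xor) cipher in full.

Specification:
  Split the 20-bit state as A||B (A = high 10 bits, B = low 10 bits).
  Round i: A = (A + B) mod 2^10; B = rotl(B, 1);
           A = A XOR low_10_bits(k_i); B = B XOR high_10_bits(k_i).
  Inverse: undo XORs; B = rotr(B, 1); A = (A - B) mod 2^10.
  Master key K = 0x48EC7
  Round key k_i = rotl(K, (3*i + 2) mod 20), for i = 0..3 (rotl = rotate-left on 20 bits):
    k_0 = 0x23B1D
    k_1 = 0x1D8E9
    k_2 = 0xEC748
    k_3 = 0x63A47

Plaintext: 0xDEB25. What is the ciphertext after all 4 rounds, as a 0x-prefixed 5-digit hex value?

s_0 = plaintext = 0xDEB25
s_1 = Round(s_0, k_0) = 0x60AC5
s_2 = Round(s_1, k_1) = 0x2B9FD
s_3 = Round(s_2, k_2) = 0x78C4B
s_4 = Round(s_3, k_3) = 0x1A518

0x1A518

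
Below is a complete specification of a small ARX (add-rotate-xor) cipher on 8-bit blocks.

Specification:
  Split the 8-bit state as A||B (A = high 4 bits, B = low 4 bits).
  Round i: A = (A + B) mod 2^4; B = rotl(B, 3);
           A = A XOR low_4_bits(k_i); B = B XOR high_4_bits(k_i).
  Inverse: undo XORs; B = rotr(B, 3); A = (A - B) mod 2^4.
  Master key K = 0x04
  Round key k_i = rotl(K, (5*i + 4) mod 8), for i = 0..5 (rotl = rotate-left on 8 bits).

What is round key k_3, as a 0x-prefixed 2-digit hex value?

K = 0x04
k_0 = rotl(K, (5*0+4) mod 8) = rotl(K, 4) = 0x40
k_1 = rotl(K, (5*1+4) mod 8) = rotl(K, 1) = 0x08
k_2 = rotl(K, (5*2+4) mod 8) = rotl(K, 6) = 0x01
k_3 = rotl(K, (5*3+4) mod 8) = rotl(K, 3) = 0x20

0x20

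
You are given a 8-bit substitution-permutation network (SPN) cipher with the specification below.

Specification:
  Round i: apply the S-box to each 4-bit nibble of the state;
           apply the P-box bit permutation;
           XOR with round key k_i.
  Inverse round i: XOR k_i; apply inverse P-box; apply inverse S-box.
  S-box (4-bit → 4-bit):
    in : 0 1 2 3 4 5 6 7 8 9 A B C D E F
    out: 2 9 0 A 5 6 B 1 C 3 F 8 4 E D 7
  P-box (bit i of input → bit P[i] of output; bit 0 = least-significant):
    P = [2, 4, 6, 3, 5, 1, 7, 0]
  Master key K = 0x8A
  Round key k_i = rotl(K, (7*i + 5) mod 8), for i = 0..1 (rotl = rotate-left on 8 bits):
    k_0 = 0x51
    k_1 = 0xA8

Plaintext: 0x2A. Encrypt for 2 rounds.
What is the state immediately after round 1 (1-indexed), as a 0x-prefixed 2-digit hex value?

s_0 = plaintext = 0x2A
s_1 = Round(s_0, k_0) = 0x0D
s_2 = Round(s_1, k_1) = 0xF2

0x0D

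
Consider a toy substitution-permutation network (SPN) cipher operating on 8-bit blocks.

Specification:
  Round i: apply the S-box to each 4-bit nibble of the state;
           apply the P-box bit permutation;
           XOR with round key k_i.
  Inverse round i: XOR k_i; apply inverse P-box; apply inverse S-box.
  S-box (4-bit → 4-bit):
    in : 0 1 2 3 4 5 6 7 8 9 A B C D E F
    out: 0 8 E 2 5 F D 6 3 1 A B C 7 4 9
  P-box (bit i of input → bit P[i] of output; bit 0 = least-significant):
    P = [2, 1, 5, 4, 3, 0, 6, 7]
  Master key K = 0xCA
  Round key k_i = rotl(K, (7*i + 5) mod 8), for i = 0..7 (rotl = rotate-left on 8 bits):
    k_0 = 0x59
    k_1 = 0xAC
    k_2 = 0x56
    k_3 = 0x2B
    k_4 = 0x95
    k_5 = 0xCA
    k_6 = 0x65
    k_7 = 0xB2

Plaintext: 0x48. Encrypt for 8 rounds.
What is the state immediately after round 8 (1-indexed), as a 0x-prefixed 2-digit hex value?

0x28

s_0 = plaintext = 0x48
s_1 = Round(s_0, k_0) = 0x17
s_2 = Round(s_1, k_1) = 0x0E
s_3 = Round(s_2, k_2) = 0x76
s_4 = Round(s_3, k_3) = 0x5E
s_5 = Round(s_4, k_4) = 0x7C
s_6 = Round(s_5, k_5) = 0xBB
s_7 = Round(s_6, k_6) = 0xFA
s_8 = Round(s_7, k_7) = 0x28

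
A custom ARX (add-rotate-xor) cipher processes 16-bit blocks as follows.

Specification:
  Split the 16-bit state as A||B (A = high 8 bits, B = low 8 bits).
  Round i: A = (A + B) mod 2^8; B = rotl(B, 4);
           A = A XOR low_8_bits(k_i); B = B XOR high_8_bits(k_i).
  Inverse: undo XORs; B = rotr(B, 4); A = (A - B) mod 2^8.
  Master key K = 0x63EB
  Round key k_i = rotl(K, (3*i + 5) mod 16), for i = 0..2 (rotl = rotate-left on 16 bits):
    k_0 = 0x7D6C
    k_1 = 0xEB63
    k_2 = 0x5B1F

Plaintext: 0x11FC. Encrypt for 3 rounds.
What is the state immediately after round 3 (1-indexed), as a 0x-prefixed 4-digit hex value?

s_0 = plaintext = 0x11FC
s_1 = Round(s_0, k_0) = 0x61B2
s_2 = Round(s_1, k_1) = 0x70C0
s_3 = Round(s_2, k_2) = 0x2F57

0x2F57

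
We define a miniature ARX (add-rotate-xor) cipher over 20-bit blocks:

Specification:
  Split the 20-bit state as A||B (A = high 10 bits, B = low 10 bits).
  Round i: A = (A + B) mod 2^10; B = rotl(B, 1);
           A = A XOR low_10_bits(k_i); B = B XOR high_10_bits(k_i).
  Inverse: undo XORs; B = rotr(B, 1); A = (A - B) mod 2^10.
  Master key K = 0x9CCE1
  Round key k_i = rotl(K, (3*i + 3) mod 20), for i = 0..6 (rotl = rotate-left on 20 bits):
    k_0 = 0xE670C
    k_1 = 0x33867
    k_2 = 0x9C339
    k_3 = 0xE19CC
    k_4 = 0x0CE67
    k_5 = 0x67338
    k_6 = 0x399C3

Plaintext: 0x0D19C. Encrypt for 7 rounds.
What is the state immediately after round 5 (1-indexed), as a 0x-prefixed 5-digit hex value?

0x11A9F

s_0 = plaintext = 0x0D19C
s_1 = Round(s_0, k_0) = 0xB70A1
s_2 = Round(s_1, k_1) = 0xC698C
s_3 = Round(s_2, k_2) = 0xE7D68
s_4 = Round(s_3, k_3) = 0x32D56
s_5 = Round(s_4, k_4) = 0x11A9F
s_6 = Round(s_5, k_5) = 0x774A3
s_7 = Round(s_6, k_6) = 0xD0DA0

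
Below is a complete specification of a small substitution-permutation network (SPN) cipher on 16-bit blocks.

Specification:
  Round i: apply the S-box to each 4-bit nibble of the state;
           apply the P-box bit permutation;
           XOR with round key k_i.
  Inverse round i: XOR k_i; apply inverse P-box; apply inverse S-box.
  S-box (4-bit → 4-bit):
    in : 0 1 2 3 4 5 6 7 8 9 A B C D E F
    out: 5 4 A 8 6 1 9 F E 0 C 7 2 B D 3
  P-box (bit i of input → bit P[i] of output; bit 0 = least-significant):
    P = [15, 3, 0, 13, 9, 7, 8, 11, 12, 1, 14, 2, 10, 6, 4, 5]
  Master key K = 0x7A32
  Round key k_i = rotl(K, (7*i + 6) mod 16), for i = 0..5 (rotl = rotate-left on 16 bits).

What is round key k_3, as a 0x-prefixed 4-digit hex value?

0x93D1

K = 0x7A32
k_0 = rotl(K, (7*0+6) mod 16) = rotl(K, 6) = 0x8C9E
k_1 = rotl(K, (7*1+6) mod 16) = rotl(K, 13) = 0x4F46
k_2 = rotl(K, (7*2+6) mod 16) = rotl(K, 4) = 0xA327
k_3 = rotl(K, (7*3+6) mod 16) = rotl(K, 11) = 0x93D1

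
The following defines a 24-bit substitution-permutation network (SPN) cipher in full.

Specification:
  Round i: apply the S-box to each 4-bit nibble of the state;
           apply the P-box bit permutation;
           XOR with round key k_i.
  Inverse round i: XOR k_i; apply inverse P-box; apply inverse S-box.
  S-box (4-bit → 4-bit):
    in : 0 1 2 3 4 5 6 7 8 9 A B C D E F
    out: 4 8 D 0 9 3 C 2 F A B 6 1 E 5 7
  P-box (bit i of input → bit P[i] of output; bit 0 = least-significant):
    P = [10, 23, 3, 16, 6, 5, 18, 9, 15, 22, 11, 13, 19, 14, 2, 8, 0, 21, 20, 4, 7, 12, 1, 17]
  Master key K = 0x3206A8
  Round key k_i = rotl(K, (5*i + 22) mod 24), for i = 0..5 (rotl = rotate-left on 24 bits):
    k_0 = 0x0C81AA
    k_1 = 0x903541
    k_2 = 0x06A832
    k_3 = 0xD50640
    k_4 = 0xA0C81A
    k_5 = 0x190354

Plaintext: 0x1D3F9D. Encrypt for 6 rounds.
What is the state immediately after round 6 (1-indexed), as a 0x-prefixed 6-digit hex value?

s_0 = plaintext = 0x1D3F9D
s_1 = Round(s_0, k_0) = 0xFF0B92
s_2 = Round(s_1, k_1) = 0xE12BEE
s_3 = Round(s_2, k_2) = 0x4AA5EC
s_4 = Round(s_3, k_3) = 0xBBC391
s_5 = Round(s_4, k_4) = 0x99DA38
s_6 = Round(s_5, k_5) = 0xFAF648

0xFAF648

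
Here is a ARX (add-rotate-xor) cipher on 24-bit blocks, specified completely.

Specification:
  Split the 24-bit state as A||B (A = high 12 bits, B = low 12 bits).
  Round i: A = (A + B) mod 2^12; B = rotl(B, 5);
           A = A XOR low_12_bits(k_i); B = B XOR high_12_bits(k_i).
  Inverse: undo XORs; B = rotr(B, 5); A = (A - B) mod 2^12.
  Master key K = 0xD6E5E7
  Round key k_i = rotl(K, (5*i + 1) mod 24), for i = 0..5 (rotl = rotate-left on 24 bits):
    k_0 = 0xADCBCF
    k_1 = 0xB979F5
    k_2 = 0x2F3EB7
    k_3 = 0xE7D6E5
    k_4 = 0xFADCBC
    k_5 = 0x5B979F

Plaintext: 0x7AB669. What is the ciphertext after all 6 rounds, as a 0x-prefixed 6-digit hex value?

0xA6A859

s_0 = plaintext = 0x7AB669
s_1 = Round(s_0, k_0) = 0x5DB7F0
s_2 = Round(s_1, k_1) = 0x43E598
s_3 = Round(s_2, k_2) = 0x7611F8
s_4 = Round(s_3, k_3) = 0xFBC17E
s_5 = Round(s_4, k_4) = 0xD8606F
s_6 = Round(s_5, k_5) = 0xA6A859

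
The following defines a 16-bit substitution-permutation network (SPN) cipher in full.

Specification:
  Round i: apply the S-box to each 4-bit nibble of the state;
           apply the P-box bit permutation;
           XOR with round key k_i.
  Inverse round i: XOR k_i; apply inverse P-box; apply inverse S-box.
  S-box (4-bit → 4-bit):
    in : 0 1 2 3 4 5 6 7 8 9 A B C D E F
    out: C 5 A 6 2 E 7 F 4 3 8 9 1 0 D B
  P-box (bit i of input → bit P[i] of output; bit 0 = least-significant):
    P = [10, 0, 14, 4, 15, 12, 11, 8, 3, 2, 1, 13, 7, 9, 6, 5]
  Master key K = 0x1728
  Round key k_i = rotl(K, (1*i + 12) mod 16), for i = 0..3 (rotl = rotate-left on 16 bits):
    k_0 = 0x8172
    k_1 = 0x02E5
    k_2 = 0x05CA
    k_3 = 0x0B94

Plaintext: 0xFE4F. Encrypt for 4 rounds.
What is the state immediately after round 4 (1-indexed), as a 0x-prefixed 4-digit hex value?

0xBA53

s_0 = plaintext = 0xFE4F
s_1 = Round(s_0, k_0) = 0xB7C9
s_2 = Round(s_1, k_1) = 0xA64A
s_3 = Round(s_2, k_2) = 0x15F4
s_4 = Round(s_3, k_3) = 0xBA53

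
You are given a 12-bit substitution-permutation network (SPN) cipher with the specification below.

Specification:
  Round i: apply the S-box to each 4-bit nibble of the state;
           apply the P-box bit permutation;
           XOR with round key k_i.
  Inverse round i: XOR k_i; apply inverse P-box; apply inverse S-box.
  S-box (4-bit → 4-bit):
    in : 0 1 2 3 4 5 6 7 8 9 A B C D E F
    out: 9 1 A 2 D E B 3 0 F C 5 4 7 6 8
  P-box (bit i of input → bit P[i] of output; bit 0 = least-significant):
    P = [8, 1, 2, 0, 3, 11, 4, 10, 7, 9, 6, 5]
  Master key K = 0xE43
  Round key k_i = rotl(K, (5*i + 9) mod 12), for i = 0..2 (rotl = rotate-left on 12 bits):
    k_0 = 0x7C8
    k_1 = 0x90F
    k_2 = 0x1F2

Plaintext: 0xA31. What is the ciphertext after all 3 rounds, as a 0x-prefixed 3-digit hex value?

s_0 = plaintext = 0xA31
s_1 = Round(s_0, k_0) = 0xEA8
s_2 = Round(s_1, k_1) = 0xF5F
s_3 = Round(s_2, k_2) = 0xDC3

0xDC3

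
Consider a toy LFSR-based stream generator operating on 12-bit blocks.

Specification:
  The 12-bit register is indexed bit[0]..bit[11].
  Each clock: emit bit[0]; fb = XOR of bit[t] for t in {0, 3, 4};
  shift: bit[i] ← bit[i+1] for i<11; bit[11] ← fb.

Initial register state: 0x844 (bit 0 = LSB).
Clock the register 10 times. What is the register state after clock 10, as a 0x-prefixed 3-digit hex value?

reg_0 = 0x844
clock 1: out=0, reg = 0x422
clock 2: out=0, reg = 0x211
clock 3: out=1, reg = 0x108
clock 4: out=0, reg = 0x884
clock 5: out=0, reg = 0x442
clock 6: out=0, reg = 0x221
clock 7: out=1, reg = 0x910
clock 8: out=0, reg = 0xC88
clock 9: out=0, reg = 0xE44
clock 10: out=0, reg = 0x722

0x722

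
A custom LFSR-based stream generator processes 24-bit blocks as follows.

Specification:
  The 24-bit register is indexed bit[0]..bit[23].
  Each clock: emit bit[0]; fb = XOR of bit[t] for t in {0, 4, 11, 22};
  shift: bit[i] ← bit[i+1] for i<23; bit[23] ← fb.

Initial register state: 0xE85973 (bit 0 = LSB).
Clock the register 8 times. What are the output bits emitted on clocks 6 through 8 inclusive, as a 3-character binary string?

110

reg_0 = 0xE85973
clock 1: out=1, reg = 0x742CB9
clock 2: out=1, reg = 0x3A165C
clock 3: out=0, reg = 0x9D0B2E
clock 4: out=0, reg = 0xCE8597
clock 5: out=1, reg = 0xE742CB
clock 6: out=1, reg = 0x73A165
clock 7: out=1, reg = 0x39D0B2
clock 8: out=0, reg = 0x9CE859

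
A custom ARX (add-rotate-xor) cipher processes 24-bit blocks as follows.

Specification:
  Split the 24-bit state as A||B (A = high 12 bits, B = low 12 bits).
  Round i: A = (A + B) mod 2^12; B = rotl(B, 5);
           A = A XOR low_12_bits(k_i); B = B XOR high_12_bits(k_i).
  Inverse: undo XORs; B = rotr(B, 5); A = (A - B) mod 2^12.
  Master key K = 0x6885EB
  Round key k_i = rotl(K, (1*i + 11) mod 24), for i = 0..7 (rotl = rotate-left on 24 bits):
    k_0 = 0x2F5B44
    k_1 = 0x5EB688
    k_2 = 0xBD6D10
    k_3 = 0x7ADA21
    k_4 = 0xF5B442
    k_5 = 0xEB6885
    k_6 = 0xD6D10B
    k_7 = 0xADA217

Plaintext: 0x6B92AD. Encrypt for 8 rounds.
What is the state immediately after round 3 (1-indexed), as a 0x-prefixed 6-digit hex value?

s_0 = plaintext = 0x6B92AD
s_1 = Round(s_0, k_0) = 0x222750
s_2 = Round(s_1, k_1) = 0xFFAFE5
s_3 = Round(s_2, k_2) = 0x2CF769
s_4 = Round(s_3, k_3) = 0x019A83
s_5 = Round(s_4, k_4) = 0xEDEF2E
s_6 = Round(s_5, k_5) = 0x689B68
s_7 = Round(s_6, k_6) = 0x0FA07B
s_8 = Round(s_7, k_7) = 0x3625BA

0x2CF769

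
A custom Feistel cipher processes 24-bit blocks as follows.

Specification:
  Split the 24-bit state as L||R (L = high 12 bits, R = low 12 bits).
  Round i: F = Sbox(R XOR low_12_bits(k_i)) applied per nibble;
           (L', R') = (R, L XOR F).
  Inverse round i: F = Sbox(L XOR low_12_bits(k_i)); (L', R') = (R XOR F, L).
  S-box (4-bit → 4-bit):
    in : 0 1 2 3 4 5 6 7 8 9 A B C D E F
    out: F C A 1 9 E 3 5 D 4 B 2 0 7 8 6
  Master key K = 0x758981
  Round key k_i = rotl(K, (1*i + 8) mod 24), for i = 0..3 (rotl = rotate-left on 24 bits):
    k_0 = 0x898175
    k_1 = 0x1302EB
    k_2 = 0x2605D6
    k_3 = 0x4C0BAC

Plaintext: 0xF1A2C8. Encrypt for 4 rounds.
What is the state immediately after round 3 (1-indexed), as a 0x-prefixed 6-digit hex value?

0x2BBB0A

s_0 = plaintext = 0xF1A2C8
s_1 = Round(s_0, k_0) = 0x2C8E3D
s_2 = Round(s_1, k_1) = 0xE3D2BB
s_3 = Round(s_2, k_2) = 0x2BBB0A
s_4 = Round(s_3, k_3) = 0xB0AD08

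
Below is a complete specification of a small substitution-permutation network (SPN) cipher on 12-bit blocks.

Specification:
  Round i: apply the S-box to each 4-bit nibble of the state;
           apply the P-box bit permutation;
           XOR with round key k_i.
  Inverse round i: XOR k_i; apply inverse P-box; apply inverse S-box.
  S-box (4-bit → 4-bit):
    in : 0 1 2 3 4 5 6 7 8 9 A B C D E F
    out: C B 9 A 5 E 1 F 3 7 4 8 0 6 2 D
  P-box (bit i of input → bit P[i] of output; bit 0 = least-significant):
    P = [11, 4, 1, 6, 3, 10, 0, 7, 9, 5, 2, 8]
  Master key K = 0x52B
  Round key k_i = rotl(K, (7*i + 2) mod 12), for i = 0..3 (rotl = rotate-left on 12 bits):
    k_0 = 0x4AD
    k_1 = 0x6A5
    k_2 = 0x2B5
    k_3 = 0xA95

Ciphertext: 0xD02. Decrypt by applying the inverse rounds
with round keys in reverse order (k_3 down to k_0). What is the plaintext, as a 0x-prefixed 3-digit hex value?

0x3B3

s_0 = ciphertext = 0xD02
s_1 = InvRound(s_0, k_3) = 0xF5D
s_2 = InvRound(s_1, k_2) = 0x312
s_3 = InvRound(s_2, k_1) = 0x55D
s_4 = InvRound(s_3, k_0) = 0x3B3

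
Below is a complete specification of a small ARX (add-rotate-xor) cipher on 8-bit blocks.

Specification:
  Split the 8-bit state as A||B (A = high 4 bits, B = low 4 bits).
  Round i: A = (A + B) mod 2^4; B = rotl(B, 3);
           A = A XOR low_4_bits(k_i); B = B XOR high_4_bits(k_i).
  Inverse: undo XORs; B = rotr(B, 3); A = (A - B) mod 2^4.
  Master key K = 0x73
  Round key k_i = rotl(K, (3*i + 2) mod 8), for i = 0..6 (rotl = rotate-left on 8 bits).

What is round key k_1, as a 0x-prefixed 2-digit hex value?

0x6E

K = 0x73
k_0 = rotl(K, (3*0+2) mod 8) = rotl(K, 2) = 0xCD
k_1 = rotl(K, (3*1+2) mod 8) = rotl(K, 5) = 0x6E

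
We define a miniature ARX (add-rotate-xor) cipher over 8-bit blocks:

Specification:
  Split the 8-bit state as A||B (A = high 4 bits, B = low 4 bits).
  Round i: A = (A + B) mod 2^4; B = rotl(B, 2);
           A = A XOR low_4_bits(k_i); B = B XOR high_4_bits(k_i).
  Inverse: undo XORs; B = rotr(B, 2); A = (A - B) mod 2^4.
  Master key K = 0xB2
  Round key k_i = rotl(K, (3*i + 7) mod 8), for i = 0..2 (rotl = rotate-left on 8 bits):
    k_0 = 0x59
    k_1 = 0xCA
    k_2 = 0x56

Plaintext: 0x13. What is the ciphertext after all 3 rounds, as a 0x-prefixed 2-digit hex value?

0x0F

s_0 = plaintext = 0x13
s_1 = Round(s_0, k_0) = 0xD9
s_2 = Round(s_1, k_1) = 0xCA
s_3 = Round(s_2, k_2) = 0x0F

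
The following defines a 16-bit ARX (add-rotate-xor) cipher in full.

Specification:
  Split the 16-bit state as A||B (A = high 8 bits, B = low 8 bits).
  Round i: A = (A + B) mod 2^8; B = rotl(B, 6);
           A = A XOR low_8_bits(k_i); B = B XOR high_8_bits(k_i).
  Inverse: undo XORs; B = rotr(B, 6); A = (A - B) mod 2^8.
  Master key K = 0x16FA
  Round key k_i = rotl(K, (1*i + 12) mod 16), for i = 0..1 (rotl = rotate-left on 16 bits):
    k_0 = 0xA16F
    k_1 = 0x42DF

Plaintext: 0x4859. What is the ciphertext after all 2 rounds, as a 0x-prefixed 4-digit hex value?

s_0 = plaintext = 0x4859
s_1 = Round(s_0, k_0) = 0xCEF7
s_2 = Round(s_1, k_1) = 0x1ABF

0x1ABF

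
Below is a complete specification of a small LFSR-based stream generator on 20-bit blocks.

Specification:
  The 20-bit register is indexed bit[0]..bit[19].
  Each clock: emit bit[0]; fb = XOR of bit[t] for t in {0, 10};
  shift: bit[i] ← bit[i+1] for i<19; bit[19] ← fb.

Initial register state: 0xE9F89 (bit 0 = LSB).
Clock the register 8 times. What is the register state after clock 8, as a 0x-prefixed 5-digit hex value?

0x2EE9F

reg_0 = 0xE9F89
clock 1: out=1, reg = 0x74FC4
clock 2: out=0, reg = 0xBA7E2
clock 3: out=0, reg = 0xDD3F1
clock 4: out=1, reg = 0xEE9F8
clock 5: out=0, reg = 0x774FC
clock 6: out=0, reg = 0xBBA7E
clock 7: out=0, reg = 0x5DD3F
clock 8: out=1, reg = 0x2EE9F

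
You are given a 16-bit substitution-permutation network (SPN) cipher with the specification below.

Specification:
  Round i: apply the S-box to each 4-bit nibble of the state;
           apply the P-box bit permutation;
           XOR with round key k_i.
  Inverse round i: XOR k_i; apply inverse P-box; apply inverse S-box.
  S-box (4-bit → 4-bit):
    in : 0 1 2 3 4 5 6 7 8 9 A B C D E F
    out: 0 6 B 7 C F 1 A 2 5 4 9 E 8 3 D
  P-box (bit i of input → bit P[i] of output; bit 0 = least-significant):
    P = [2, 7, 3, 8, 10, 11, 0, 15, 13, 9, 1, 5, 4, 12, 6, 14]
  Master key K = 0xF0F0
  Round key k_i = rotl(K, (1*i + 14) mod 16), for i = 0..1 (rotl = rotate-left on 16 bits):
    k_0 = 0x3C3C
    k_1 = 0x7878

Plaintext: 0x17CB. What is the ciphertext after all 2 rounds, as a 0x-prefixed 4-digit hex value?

0xF615

s_0 = plaintext = 0x17CB
s_1 = Round(s_0, k_0) = 0xA759
s_2 = Round(s_1, k_1) = 0xF615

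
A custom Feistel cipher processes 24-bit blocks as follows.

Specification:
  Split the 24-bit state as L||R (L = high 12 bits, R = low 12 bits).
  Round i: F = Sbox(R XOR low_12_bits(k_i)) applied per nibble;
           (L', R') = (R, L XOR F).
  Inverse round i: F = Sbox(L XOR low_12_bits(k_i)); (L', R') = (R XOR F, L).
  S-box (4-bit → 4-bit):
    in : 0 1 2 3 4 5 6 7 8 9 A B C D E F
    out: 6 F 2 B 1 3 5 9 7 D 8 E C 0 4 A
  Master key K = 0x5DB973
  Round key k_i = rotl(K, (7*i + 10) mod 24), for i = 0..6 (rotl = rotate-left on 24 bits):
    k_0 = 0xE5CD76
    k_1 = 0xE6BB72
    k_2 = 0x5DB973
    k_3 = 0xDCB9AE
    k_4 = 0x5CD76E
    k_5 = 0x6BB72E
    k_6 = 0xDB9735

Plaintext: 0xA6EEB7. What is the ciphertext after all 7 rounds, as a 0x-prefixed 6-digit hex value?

s_0 = plaintext = 0xA6EEB7
s_1 = Round(s_0, k_0) = 0xEB71A1
s_2 = Round(s_1, k_1) = 0x1A16BC
s_3 = Round(s_2, k_2) = 0x6BCB6B
s_4 = Round(s_3, k_3) = 0xB6B47F
s_5 = Round(s_4, k_4) = 0x47F094
s_6 = Round(s_5, k_5) = 0x094D97
s_7 = Round(s_6, k_6) = 0xD97816

0xD97816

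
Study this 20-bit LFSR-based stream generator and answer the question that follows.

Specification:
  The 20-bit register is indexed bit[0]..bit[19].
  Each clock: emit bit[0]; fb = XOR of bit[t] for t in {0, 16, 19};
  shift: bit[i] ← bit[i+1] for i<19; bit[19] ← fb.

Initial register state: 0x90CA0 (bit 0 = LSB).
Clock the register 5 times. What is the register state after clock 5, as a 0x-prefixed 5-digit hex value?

0xC4865

reg_0 = 0x90CA0
clock 1: out=0, reg = 0x48650
clock 2: out=0, reg = 0x24328
clock 3: out=0, reg = 0x12194
clock 4: out=0, reg = 0x890CA
clock 5: out=0, reg = 0xC4865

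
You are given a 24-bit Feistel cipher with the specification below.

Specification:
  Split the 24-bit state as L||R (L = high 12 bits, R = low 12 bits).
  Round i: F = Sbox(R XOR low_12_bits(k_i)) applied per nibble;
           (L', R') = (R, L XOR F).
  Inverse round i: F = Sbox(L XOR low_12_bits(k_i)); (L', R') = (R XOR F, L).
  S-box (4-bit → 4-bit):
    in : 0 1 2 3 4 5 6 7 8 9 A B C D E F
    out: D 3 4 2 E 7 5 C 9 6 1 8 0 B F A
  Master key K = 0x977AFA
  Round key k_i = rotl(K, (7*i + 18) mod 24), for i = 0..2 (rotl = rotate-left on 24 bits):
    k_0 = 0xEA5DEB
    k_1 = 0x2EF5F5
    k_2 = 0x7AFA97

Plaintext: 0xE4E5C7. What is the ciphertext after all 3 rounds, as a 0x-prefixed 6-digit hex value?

s_0 = plaintext = 0xE4E5C7
s_1 = Round(s_0, k_0) = 0x5C770E
s_2 = Round(s_1, k_1) = 0x70E16F
s_3 = Round(s_2, k_2) = 0x16FFA7

0x16FFA7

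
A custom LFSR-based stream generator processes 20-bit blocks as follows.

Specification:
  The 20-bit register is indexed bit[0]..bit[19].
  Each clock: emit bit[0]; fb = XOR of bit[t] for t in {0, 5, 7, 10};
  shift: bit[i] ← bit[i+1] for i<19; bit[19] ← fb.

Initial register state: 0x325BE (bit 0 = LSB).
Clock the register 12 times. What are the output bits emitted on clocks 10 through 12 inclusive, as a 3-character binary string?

reg_0 = 0x325BE
clock 1: out=0, reg = 0x992DF
clock 2: out=1, reg = 0x4C96F
clock 3: out=1, reg = 0x264B7
clock 4: out=1, reg = 0x1325B
clock 5: out=1, reg = 0x8992D
clock 6: out=1, reg = 0x44C96
clock 7: out=0, reg = 0x2264B
clock 8: out=1, reg = 0x11325
clock 9: out=1, reg = 0x08992
clock 10: out=0, reg = 0x844C9
clock 11: out=1, reg = 0xC2264
clock 12: out=0, reg = 0xE1132

010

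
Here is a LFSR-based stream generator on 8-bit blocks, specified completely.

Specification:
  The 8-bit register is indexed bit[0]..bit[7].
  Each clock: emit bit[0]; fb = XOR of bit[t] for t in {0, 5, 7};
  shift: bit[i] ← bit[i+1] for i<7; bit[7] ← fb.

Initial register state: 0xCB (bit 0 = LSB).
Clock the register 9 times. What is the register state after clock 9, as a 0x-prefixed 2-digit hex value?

reg_0 = 0xCB
clock 1: out=1, reg = 0x65
clock 2: out=1, reg = 0x32
clock 3: out=0, reg = 0x99
clock 4: out=1, reg = 0x4C
clock 5: out=0, reg = 0x26
clock 6: out=0, reg = 0x93
clock 7: out=1, reg = 0x49
clock 8: out=1, reg = 0xA4
clock 9: out=0, reg = 0x52

0x52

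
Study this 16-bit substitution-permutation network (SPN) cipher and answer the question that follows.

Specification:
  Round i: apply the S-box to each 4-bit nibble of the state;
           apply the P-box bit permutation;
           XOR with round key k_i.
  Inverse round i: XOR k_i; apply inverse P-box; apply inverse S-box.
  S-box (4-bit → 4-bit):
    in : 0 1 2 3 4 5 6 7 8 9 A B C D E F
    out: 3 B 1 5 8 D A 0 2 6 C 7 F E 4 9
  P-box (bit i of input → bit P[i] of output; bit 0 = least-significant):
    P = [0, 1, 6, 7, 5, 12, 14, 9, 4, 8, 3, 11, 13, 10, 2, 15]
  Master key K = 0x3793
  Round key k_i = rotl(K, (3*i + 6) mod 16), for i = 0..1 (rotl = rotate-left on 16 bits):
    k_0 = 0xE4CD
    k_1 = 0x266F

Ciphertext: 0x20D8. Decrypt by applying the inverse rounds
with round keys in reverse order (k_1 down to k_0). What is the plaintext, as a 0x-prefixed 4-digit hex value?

s_0 = ciphertext = 0x20D8
s_1 = InvRound(s_0, k_1) = 0x92F1
s_2 = InvRound(s_1, k_0) = 0xB3C7

0xB3C7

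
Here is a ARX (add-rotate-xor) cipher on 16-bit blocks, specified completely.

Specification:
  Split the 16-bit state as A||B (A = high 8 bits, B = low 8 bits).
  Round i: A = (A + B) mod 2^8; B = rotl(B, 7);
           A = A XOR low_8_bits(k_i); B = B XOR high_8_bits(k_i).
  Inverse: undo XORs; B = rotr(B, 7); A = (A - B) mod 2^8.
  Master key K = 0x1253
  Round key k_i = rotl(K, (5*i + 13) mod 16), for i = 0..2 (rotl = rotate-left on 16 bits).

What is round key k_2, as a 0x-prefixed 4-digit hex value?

0x2989

K = 0x1253
k_0 = rotl(K, (5*0+13) mod 16) = rotl(K, 13) = 0x624A
k_1 = rotl(K, (5*1+13) mod 16) = rotl(K, 2) = 0x494C
k_2 = rotl(K, (5*2+13) mod 16) = rotl(K, 7) = 0x2989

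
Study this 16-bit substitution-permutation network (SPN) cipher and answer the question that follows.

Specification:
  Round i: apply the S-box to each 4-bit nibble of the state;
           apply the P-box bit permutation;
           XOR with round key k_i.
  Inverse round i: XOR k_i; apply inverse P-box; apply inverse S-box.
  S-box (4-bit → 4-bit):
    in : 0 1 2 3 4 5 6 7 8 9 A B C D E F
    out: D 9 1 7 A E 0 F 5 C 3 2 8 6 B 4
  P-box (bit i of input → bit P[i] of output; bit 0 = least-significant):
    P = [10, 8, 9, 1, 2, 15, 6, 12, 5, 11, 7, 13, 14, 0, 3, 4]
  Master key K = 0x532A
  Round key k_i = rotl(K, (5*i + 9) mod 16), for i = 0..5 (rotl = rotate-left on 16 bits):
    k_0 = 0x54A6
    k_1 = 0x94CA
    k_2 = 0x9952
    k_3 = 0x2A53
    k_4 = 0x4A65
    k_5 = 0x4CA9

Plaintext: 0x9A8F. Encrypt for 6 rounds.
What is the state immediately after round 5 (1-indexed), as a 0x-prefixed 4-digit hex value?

0x47D1

s_0 = plaintext = 0x9A8F
s_1 = Round(s_0, k_0) = 0x5EDA
s_2 = Round(s_1, k_1) = 0x39B3
s_3 = Round(s_2, k_2) = 0x7EDB
s_4 = Round(s_3, k_3) = 0xC32A
s_5 = Round(s_4, k_4) = 0x47D1
s_6 = Round(s_5, k_5) = 0xE05A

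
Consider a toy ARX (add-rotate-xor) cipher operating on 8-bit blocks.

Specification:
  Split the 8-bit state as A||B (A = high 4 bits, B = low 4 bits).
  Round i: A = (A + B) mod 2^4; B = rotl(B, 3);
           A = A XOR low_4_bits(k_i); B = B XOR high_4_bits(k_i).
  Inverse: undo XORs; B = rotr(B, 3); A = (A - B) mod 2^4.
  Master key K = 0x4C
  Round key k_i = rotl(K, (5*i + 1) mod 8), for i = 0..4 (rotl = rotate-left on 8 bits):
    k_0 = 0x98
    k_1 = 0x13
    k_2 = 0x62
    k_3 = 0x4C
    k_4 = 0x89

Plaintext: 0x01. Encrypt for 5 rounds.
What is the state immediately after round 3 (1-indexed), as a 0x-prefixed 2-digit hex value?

s_0 = plaintext = 0x01
s_1 = Round(s_0, k_0) = 0x91
s_2 = Round(s_1, k_1) = 0x99
s_3 = Round(s_2, k_2) = 0x0A
s_4 = Round(s_3, k_3) = 0x61
s_5 = Round(s_4, k_4) = 0xE0

0x0A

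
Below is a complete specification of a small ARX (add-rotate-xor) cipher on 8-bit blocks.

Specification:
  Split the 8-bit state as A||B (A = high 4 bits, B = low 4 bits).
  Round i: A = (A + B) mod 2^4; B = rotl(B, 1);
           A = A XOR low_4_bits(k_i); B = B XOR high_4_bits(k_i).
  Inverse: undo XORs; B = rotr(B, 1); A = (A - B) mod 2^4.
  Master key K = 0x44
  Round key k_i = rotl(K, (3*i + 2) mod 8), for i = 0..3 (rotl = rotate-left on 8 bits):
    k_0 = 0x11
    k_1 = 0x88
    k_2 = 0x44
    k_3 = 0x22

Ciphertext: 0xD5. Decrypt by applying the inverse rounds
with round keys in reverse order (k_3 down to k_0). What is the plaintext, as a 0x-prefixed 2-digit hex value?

0xA5

s_0 = ciphertext = 0xD5
s_1 = InvRound(s_0, k_3) = 0x4B
s_2 = InvRound(s_1, k_2) = 0x1F
s_3 = InvRound(s_2, k_1) = 0xEB
s_4 = InvRound(s_3, k_0) = 0xA5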